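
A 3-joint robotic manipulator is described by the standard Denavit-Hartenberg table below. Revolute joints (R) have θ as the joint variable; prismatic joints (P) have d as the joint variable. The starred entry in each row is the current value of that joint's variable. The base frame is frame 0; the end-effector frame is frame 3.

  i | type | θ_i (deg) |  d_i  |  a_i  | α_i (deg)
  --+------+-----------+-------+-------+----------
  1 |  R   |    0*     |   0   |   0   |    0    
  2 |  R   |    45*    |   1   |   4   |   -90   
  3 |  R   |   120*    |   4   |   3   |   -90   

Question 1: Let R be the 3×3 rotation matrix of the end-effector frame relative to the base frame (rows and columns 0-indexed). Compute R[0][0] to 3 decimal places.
-0.354

End-effector x-axis (col 0 of R) = (-0.3536,-0.3536,-0.8660)
R[0][0] = -0.3536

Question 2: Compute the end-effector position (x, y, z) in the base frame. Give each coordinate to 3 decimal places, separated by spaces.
-1.061 4.596 -1.598

after link 1: o_1 = (0.0000, 0.0000, 0.0000)
after link 2: o_2 = (2.8284, 2.8284, 1.0000)
after link 3: o_3 = (-1.0607, 4.5962, -1.5981)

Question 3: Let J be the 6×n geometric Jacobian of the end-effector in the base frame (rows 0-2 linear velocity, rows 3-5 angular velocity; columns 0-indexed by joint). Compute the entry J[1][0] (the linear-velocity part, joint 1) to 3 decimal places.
-1.061

axis z_0 = ẑ; lever o_n−o_0 = (-1.0607,4.5962,-1.5981)
cross product → J_v[:, 0] = (-4.5962,-1.0607,0.0000)
J_ω[:, 0] = z_0
entry J[1][0] = -1.0607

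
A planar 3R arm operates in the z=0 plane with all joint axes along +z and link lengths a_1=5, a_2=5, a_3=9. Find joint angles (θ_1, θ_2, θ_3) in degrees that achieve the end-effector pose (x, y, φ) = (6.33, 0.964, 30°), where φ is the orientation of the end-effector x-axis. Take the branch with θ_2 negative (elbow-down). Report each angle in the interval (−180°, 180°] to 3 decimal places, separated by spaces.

-44.996 -134.996 -150.008

wrist centre = target − a_3·(cos φ, sin φ) = (-1.4642, -3.5360)
cos θ_2 = (14.6473−5²−5²)/(2·5·5) = -0.7071; θ_2 = -134.9958° (elbow-down)
β = atan2(-3.5360,-1.4642) = -112.4940°; ψ = atan2(-3.5358,1.4647) = -67.4979°
θ_1 = β − ψ = -44.9962°
θ_3 = φ − θ_1 − θ_2 = -150.0081° (wrapped to (-180°,180°])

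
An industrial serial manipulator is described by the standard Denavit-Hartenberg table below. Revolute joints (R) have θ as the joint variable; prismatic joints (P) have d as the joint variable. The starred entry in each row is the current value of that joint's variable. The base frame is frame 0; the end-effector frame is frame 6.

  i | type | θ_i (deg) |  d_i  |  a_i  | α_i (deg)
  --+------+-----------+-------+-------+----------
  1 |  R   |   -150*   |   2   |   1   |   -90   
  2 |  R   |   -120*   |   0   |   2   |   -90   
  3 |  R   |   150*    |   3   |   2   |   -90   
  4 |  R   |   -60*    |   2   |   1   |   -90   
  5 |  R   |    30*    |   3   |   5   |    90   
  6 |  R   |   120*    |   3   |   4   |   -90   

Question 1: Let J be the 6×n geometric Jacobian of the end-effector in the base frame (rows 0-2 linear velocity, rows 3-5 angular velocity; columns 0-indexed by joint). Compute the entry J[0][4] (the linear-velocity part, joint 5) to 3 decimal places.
axis z_4 = (-0.1663,0.4040,-0.8995); lever o_n−o_4 = (-4.7794,0.5576,-6.0523)
cross product → J_v[:, 4] = (-1.9436,3.2929,1.8382)
J_ω[:, 4] = z_4
entry J[0][4] = -1.9436

-1.944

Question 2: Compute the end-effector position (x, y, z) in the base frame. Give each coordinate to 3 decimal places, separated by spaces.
-8.808 -2.325 -3.128

after link 1: o_1 = (-0.8660, -0.5000, 2.0000)
after link 2: o_2 = (-0.0000, -0.0000, 3.7321)
after link 3: o_3 = (-3.5000, -0.8660, 3.7321)
after link 4: o_4 = (-4.0290, -2.8828, 2.9240)
after link 5: o_5 = (-9.2347, -0.6383, 1.5592)
after link 6: o_6 = (-8.8085, -2.3252, -3.1283)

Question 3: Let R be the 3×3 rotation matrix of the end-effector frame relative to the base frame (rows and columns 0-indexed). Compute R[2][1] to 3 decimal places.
0.346

End-effector y-axis (col 1 of R) = (0.2935,0.8911,0.3460)
R[2][1] = 0.3460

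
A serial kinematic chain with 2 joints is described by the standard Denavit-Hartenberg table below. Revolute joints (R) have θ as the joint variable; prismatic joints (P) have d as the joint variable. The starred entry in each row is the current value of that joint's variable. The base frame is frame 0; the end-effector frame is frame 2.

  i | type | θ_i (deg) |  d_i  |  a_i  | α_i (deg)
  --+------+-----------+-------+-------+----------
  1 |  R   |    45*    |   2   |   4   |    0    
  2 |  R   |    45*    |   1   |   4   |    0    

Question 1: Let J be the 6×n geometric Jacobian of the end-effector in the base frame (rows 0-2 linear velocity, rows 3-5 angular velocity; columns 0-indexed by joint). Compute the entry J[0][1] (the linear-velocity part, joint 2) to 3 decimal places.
-4.000

axis z_1 = (0.0000,0.0000,1.0000); lever o_n−o_1 = (0.0000,4.0000,1.0000)
cross product → J_v[:, 1] = (-4.0000,0.0000,0.0000)
J_ω[:, 1] = z_1
entry J[0][1] = -4.0000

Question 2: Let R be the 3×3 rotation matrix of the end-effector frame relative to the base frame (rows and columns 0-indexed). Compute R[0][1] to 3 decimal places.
End-effector y-axis (col 1 of R) = (-1.0000,0.0000,0.0000)
R[0][1] = -1.0000

-1.000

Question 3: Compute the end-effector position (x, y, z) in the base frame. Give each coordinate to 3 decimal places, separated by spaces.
2.828 6.828 3.000

after link 1: o_1 = (2.8284, 2.8284, 2.0000)
after link 2: o_2 = (2.8284, 6.8284, 3.0000)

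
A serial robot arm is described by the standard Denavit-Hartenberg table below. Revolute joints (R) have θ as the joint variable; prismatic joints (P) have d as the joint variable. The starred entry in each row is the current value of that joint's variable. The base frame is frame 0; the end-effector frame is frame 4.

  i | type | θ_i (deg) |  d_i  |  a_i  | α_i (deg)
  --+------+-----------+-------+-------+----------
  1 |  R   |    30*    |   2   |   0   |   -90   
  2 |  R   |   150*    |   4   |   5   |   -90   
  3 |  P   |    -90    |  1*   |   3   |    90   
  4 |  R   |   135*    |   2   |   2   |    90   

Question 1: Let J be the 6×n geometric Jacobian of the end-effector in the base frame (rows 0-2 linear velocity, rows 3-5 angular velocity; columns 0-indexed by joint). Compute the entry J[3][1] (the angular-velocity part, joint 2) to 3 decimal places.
axis z_1 = (-0.5000,0.8660,0.0000); lever o_n−o_1 = (-6.0883,2.9348,0.5908)
cross product → J_v[:, 1] = (0.5116,0.2954,3.8052)
J_ω[:, 1] = z_1
entry J[3][1] = -0.5000

-0.500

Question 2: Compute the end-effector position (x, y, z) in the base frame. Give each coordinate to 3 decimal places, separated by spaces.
-6.088 2.935 2.591

after link 1: o_1 = (0.0000, 0.0000, 2.0000)
after link 2: o_2 = (-5.7500, 1.2990, -0.5000)
after link 3: o_3 = (-7.6830, 3.6471, 0.3660)
after link 4: o_4 = (-6.0883, 2.9348, 2.5908)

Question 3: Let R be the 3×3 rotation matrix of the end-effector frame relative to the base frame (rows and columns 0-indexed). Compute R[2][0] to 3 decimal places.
End-effector x-axis (col 0 of R) = (0.0474,-0.7891,0.6124)
R[2][0] = 0.6124

0.612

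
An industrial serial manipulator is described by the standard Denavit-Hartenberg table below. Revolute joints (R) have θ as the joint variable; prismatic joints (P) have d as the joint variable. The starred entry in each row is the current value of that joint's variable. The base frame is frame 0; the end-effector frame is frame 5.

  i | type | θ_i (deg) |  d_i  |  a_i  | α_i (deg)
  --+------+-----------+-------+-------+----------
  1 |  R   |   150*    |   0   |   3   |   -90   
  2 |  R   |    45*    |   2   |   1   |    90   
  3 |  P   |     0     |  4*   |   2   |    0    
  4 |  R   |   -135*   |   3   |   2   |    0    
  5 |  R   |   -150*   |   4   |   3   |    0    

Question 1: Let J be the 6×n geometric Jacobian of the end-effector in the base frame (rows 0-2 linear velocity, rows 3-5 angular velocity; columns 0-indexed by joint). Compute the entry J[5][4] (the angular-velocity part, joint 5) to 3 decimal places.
axis z_4 = (-0.6124,0.3536,0.7071); lever o_n−o_4 = (-4.3739,-0.8208,2.2794)
cross product → J_v[:, 4] = (1.3863,-1.6970,2.0490)
J_ω[:, 4] = z_4
entry J[5][4] = 0.7071

0.707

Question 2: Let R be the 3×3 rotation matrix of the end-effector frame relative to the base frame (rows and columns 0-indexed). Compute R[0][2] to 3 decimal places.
-0.612

End-effector z-axis (col 2 of R) = (-0.6124,0.3536,0.7071)
R[0][2] = -0.6124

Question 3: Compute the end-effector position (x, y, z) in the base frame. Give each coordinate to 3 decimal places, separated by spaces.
-12.523 3.207 6.108

after link 1: o_1 = (-2.5981, 1.5000, 0.0000)
after link 2: o_2 = (-4.2104, 0.1215, -0.7071)
after link 3: o_3 = (-7.8847, 2.2428, 0.7071)
after link 4: o_4 = (-8.1487, 4.0282, 3.8284)
after link 5: o_5 = (-12.5225, 3.2074, 6.1078)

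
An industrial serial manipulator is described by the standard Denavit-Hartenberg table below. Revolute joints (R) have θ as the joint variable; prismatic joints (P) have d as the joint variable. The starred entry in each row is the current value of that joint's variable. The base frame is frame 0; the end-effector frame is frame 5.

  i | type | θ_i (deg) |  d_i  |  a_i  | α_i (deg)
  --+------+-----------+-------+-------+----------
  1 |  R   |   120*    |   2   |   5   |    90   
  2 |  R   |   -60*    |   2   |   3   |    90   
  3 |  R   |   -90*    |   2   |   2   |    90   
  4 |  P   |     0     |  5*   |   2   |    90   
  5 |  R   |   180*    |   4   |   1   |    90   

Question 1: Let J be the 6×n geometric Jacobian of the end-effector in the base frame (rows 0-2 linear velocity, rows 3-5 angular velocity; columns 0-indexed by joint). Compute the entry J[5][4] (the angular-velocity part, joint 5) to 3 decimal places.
axis z_4 = (-0.4330,0.7500,0.5000); lever o_n−o_4 = (-0.8660,3.5000,2.0000)
cross product → J_v[:, 4] = (-0.2500,0.4330,-0.8660)
J_ω[:, 4] = z_4
entry J[5][4] = 0.5000

0.500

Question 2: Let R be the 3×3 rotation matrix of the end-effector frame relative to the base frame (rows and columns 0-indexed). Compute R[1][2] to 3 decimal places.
End-effector z-axis (col 2 of R) = (0.2500,-0.4330,0.8660)
R[1][2] = -0.4330

-0.433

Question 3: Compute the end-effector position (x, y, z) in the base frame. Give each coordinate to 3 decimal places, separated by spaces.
-3.732 4.464 4.732

after link 1: o_1 = (-2.5000, 4.3301, 2.0000)
after link 2: o_2 = (-1.5179, 6.6292, -0.5981)
after link 3: o_3 = (-2.3840, 4.1292, -1.5981)
after link 4: o_4 = (-2.8660, 0.9641, 2.7321)
after link 5: o_5 = (-3.7321, 4.4641, 4.7321)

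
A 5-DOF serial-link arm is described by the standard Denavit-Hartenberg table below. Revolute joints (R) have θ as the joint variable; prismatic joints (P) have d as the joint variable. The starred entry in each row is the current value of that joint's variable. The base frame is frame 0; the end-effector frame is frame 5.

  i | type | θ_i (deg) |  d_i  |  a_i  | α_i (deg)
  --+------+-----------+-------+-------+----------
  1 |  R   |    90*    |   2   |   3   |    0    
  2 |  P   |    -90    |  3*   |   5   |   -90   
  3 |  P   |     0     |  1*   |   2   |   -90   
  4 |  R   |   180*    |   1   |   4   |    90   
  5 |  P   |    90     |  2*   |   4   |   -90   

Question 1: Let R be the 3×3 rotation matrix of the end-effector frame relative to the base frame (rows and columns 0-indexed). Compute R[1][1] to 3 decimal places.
End-effector y-axis (col 1 of R) = (-0.0000,1.0000,0.0000)
R[1][1] = 1.0000

1.000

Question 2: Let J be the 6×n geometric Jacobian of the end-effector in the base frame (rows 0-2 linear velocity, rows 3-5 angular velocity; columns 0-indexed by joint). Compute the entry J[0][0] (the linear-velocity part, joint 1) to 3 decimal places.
-2.000

axis z_0 = ẑ; lever o_n−o_0 = (3.0000,2.0000,-0.0000)
cross product → J_v[:, 0] = (-2.0000,3.0000,0.0000)
J_ω[:, 0] = z_0
entry J[0][0] = -2.0000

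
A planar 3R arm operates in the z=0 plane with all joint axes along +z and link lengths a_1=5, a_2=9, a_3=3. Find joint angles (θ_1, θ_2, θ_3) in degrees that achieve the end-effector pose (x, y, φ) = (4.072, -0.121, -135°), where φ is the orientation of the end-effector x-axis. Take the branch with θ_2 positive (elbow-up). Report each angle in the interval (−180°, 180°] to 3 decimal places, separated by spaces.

wrist centre = target − a_3·(cos φ, sin φ) = (6.1933, 2.0003)
cos θ_2 = (42.3585−5²−9²)/(2·5·9) = -0.7071; θ_2 = 135.0017° (elbow-up)
β = atan2(2.0003,6.1933) = 17.8994°; ψ = atan2(6.3638,-1.3642) = 102.0989°
θ_1 = β − ψ = -84.1995°
θ_3 = φ − θ_1 − θ_2 = 174.1978° (wrapped to (-180°,180°])

-84.199 135.002 174.198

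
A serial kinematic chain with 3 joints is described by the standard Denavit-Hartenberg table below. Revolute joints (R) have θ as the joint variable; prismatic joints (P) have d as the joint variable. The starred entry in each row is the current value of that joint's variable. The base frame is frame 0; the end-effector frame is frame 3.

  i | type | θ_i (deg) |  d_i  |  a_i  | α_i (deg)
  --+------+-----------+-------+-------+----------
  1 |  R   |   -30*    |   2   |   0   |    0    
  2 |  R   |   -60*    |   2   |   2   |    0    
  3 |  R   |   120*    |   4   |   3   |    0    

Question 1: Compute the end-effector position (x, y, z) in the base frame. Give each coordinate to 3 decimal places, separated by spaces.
2.598 -0.500 8.000

after link 1: o_1 = (0.0000, 0.0000, 2.0000)
after link 2: o_2 = (0.0000, -2.0000, 4.0000)
after link 3: o_3 = (2.5981, -0.5000, 8.0000)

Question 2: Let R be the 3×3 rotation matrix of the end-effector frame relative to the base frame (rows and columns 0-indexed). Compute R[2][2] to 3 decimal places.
1.000

End-effector z-axis (col 2 of R) = (0.0000,0.0000,1.0000)
R[2][2] = 1.0000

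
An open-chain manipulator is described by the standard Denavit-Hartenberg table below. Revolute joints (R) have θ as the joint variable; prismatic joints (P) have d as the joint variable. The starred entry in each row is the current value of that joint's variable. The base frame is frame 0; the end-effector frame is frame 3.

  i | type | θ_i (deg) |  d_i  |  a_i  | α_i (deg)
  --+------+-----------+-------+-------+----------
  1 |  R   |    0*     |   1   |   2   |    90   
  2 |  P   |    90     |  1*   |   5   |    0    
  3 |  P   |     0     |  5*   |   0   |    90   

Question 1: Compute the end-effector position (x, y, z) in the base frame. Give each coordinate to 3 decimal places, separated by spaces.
2.000 -6.000 6.000

after link 1: o_1 = (2.0000, 0.0000, 1.0000)
after link 2: o_2 = (2.0000, -1.0000, 6.0000)
after link 3: o_3 = (2.0000, -6.0000, 6.0000)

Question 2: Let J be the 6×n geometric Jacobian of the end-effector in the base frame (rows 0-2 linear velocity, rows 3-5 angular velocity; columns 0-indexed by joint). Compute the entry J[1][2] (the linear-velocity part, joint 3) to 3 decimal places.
-1.000

prismatic axis z_2 = (0.0000,-1.0000,0.0000)
J_v[:, 2] = z_2; J_ω[:, 2] = (0,0,0)
entry J[1][2] = -1.0000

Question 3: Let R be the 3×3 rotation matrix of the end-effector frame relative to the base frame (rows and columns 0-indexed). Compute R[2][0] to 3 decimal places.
End-effector x-axis (col 0 of R) = (0.0000,0.0000,1.0000)
R[2][0] = 1.0000

1.000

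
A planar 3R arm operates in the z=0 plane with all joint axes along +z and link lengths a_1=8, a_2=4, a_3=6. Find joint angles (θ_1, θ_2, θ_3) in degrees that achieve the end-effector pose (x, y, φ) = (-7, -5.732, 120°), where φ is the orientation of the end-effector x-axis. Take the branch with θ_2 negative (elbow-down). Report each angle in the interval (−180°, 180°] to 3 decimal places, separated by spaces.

-100.207 -30.002 -109.791

wrist centre = target − a_3·(cos φ, sin φ) = (-4.0000, -10.9282)
cos θ_2 = (135.4245−8²−4²)/(2·8·4) = 0.8660; θ_2 = -30.0020° (elbow-down)
β = atan2(-10.9282,-4.0000) = -110.1040°; ψ = atan2(-2.0001,11.4640) = -9.8967°
θ_1 = β − ψ = -100.2073°
θ_3 = φ − θ_1 − θ_2 = -109.7907° (wrapped to (-180°,180°])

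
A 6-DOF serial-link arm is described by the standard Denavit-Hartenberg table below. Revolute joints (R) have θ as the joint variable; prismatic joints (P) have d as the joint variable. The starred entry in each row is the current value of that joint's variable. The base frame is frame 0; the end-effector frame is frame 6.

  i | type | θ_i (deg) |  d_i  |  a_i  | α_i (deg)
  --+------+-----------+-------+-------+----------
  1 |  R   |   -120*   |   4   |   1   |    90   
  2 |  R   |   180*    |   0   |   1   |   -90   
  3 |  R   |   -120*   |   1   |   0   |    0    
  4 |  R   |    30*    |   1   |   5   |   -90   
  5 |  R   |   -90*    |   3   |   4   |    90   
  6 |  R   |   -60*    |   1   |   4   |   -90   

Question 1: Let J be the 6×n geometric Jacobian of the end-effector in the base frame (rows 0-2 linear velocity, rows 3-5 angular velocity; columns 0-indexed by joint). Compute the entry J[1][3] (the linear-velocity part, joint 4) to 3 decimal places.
3.696

axis z_3 = (-0.0000,0.0000,-1.0000); lever o_n−o_3 = (-3.6962,1.5981,-7.0000)
cross product → J_v[:, 3] = (1.5981,3.6962,0.0000)
J_ω[:, 3] = z_3
entry J[1][3] = 3.6962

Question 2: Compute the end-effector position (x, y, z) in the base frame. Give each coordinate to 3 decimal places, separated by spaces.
-3.696 1.598 -4.000

after link 1: o_1 = (-0.5000, -0.8660, 4.0000)
after link 2: o_2 = (0.0000, -0.0000, 4.0000)
after link 3: o_3 = (-0.0000, 0.0000, 3.0000)
after link 4: o_4 = (-4.3301, 2.5000, 2.0000)
after link 5: o_5 = (-2.8301, 5.0981, -2.0000)
after link 6: o_6 = (-3.6962, 1.5981, -4.0000)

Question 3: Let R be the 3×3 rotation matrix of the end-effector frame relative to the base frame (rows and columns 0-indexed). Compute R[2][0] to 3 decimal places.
End-effector x-axis (col 0 of R) = (-0.4330,-0.7500,-0.5000)
R[2][0] = -0.5000

-0.500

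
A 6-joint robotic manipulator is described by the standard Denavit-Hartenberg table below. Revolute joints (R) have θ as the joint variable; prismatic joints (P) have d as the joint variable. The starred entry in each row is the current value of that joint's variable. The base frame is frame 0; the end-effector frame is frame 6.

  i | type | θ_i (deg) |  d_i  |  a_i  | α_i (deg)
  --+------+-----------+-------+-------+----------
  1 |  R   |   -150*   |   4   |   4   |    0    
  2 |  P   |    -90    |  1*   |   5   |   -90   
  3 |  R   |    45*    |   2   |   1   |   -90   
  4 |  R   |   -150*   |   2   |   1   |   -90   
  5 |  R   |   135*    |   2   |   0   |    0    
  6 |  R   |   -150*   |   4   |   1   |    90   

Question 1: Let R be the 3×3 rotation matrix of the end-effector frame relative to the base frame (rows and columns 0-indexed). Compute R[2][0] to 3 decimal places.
0.408

End-effector x-axis (col 0 of R) = (-0.0310,-0.9122,0.4085)
R[2][0] = 0.4085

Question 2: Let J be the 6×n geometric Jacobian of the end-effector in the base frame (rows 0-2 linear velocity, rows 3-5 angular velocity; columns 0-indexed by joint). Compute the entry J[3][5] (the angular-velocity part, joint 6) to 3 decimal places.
axis z_5 = (-0.9268,-0.1268,-0.3536); lever o_n−o_5 = (-3.7381,-1.4195,-1.0057)
cross product → J_v[:, 5] = (-0.3743,0.3895,0.8415)
J_ω[:, 5] = z_5
entry J[3][5] = -0.9268

-0.927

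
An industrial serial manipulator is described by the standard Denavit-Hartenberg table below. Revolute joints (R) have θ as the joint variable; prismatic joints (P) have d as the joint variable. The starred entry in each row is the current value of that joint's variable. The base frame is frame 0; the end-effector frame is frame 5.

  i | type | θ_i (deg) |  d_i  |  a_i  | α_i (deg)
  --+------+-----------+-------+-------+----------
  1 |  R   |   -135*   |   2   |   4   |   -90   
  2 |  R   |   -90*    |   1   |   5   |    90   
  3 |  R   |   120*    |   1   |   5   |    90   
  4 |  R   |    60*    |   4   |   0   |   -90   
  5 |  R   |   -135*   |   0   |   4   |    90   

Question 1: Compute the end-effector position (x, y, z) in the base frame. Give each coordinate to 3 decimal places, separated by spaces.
1.464 -9.171 11.121

after link 1: o_1 = (-2.8284, -2.8284, 2.0000)
after link 2: o_2 = (-2.1213, -3.5355, 7.0000)
after link 3: o_3 = (1.6476, -5.8903, 4.5000)
after link 4: o_4 = (3.0619, -7.3045, 7.9641)
after link 5: o_5 = (1.4638, -9.1705, 11.1207)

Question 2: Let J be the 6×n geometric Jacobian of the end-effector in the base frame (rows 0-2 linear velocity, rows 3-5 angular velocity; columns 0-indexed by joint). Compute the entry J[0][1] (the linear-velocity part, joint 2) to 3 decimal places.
-6.449

axis z_1 = (0.7071,-0.7071,0.0000); lever o_n−o_1 = (4.2922,-6.3421,9.1207)
cross product → J_v[:, 1] = (-6.4493,-6.4493,-1.4495)
J_ω[:, 1] = z_1
entry J[0][1] = -6.4493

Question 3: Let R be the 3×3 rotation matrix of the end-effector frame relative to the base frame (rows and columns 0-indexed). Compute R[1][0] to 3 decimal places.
End-effector x-axis (col 0 of R) = (-0.3995,-0.4665,0.7891)
R[1][0] = -0.4665

-0.467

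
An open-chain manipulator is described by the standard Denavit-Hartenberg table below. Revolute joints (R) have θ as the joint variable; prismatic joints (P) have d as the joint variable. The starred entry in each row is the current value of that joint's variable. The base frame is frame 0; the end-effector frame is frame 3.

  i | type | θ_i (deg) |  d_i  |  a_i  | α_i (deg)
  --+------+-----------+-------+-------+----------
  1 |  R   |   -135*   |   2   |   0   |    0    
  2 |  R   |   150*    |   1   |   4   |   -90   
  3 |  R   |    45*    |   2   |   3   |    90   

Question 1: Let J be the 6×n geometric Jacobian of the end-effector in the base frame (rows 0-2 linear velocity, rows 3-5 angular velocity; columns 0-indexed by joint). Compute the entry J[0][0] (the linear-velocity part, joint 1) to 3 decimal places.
axis z_0 = ẑ; lever o_n−o_0 = (5.3951,3.5162,0.8787)
cross product → J_v[:, 0] = (-3.5162,5.3951,0.0000)
J_ω[:, 0] = z_0
entry J[0][0] = -3.5162

-3.516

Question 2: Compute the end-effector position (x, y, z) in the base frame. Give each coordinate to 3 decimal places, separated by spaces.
after link 1: o_1 = (0.0000, 0.0000, 2.0000)
after link 2: o_2 = (3.8637, 1.0353, 3.0000)
after link 3: o_3 = (5.3951, 3.5162, 0.8787)

5.395 3.516 0.879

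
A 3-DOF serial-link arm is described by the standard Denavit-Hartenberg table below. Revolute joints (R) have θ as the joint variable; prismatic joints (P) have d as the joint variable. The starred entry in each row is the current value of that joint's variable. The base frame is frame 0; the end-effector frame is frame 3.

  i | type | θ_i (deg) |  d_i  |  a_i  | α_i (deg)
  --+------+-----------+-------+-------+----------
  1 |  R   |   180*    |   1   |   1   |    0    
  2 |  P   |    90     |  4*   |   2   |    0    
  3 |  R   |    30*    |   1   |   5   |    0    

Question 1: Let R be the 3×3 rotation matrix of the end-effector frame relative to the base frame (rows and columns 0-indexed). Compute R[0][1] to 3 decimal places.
0.866

End-effector y-axis (col 1 of R) = (0.8660,0.5000,0.0000)
R[0][1] = 0.8660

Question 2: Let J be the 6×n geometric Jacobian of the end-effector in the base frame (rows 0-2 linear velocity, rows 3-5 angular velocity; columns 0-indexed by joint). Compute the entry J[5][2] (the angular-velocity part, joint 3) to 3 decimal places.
axis z_2 = (0.0000,0.0000,1.0000); lever o_n−o_2 = (2.5000,-4.3301,1.0000)
cross product → J_v[:, 2] = (4.3301,2.5000,-0.0000)
J_ω[:, 2] = z_2
entry J[5][2] = 1.0000

1.000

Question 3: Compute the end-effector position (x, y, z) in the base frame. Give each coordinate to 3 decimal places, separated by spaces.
after link 1: o_1 = (-1.0000, 0.0000, 1.0000)
after link 2: o_2 = (-1.0000, -2.0000, 5.0000)
after link 3: o_3 = (1.5000, -6.3301, 6.0000)

1.500 -6.330 6.000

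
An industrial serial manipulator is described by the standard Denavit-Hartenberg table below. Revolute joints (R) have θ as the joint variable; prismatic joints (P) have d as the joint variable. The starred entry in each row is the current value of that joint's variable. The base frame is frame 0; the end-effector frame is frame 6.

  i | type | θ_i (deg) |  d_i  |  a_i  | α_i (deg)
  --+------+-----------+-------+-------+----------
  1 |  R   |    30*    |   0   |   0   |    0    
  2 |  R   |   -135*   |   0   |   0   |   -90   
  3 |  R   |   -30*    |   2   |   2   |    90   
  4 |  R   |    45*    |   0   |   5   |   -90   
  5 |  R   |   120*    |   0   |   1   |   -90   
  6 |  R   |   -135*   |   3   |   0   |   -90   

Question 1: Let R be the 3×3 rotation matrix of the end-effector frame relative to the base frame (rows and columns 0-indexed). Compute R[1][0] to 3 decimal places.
0.311

End-effector x-axis (col 0 of R) = (0.8597,0.3108,0.4053)
R[1][0] = 0.3108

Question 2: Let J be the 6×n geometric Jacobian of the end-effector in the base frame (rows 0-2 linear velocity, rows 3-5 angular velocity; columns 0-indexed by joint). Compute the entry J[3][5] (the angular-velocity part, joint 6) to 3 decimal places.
-0.390

axis z_5 = (-0.3895,0.9122,0.1268); lever o_n−o_5 = (-1.1686,2.7367,0.3805)
cross product → J_v[:, 5] = (-0.0000,-0.0000,0.0000)
J_ω[:, 5] = z_5
entry J[3][5] = -0.3895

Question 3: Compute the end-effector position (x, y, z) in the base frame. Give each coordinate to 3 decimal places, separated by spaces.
2.563 -3.358 2.221

after link 1: o_1 = (0.0000, 0.0000, 0.0000)
after link 2: o_2 = (0.0000, 0.0000, 0.0000)
after link 3: o_3 = (1.4836, -2.1907, 1.0000)
after link 4: o_4 = (4.1062, -6.0633, 2.7678)
after link 5: o_5 = (3.7318, -6.0943, 1.8410)
after link 6: o_6 = (2.5632, -3.3576, 2.2215)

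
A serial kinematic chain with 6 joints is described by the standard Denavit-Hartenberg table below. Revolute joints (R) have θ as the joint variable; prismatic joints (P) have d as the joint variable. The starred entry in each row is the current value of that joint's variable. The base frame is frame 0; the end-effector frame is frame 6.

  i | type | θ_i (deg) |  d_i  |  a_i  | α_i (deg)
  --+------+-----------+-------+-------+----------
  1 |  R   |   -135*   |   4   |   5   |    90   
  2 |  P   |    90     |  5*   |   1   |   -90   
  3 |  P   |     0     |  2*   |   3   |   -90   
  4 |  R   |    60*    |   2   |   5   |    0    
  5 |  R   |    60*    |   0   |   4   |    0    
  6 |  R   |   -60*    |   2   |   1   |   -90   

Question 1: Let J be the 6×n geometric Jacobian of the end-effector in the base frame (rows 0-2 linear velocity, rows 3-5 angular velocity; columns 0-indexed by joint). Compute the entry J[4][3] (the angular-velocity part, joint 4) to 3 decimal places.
-0.707

axis z_3 = (0.7071,-0.7071,-0.0000); lever o_n−o_3 = (-3.2953,-8.9522,1.0000)
cross product → J_v[:, 3] = (-0.7071,-0.7071,-8.6603)
J_ω[:, 3] = z_3
entry J[4][3] = -0.7071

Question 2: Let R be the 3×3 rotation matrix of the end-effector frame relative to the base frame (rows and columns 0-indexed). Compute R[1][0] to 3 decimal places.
-0.612

End-effector x-axis (col 0 of R) = (-0.6124,-0.6124,0.5000)
R[1][0] = -0.6124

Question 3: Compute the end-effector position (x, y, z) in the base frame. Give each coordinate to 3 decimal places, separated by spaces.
after link 1: o_1 = (-3.5355, -3.5355, 4.0000)
after link 2: o_2 = (-7.0711, -0.0000, 5.0000)
after link 3: o_3 = (-5.6569, 1.4142, 8.0000)
after link 4: o_4 = (-7.3045, -3.0619, 10.5000)
after link 5: o_5 = (-9.7540, -5.5114, 8.5000)
after link 6: o_6 = (-8.9522, -7.5379, 9.0000)

-8.952 -7.538 9.000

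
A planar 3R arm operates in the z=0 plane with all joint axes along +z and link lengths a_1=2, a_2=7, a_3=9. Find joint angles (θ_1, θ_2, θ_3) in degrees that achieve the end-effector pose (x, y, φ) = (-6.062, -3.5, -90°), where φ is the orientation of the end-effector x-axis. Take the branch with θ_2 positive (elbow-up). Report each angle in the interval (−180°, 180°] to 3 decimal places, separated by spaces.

89.995 60.005 120.000

wrist centre = target − a_3·(cos φ, sin φ) = (-6.0620, 5.5000)
cos θ_2 = (66.9978−2²−7²)/(2·2·7) = 0.4999; θ_2 = 60.0051° (elbow-up)
β = atan2(5.5000,-6.0620) = 137.7828°; ψ = atan2(6.0625,5.4995) = 47.7879°
θ_1 = β − ψ = 89.9949°
θ_3 = φ − θ_1 − θ_2 = 120.0000° (wrapped to (-180°,180°])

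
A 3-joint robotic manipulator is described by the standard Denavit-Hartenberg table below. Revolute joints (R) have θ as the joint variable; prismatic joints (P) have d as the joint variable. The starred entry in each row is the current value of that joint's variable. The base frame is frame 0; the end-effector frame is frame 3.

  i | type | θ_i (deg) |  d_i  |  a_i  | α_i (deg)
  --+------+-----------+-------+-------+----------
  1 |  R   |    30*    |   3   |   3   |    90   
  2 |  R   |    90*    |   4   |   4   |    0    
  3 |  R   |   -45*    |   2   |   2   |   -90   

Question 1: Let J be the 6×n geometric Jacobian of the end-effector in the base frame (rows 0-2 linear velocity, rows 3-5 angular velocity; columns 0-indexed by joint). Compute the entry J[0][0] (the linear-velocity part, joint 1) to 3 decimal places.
2.989

axis z_0 = ẑ; lever o_n−o_0 = (6.8228,-2.9890,8.4142)
cross product → J_v[:, 0] = (2.9890,6.8228,-0.0000)
J_ω[:, 0] = z_0
entry J[0][0] = 2.9890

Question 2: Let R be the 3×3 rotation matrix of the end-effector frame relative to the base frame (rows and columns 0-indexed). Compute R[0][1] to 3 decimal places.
-0.500

End-effector y-axis (col 1 of R) = (-0.5000,0.8660,-0.0000)
R[0][1] = -0.5000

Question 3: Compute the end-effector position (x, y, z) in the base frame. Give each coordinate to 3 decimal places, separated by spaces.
after link 1: o_1 = (2.5981, 1.5000, 3.0000)
after link 2: o_2 = (4.5981, -1.9641, 7.0000)
after link 3: o_3 = (6.8228, -2.9890, 8.4142)

6.823 -2.989 8.414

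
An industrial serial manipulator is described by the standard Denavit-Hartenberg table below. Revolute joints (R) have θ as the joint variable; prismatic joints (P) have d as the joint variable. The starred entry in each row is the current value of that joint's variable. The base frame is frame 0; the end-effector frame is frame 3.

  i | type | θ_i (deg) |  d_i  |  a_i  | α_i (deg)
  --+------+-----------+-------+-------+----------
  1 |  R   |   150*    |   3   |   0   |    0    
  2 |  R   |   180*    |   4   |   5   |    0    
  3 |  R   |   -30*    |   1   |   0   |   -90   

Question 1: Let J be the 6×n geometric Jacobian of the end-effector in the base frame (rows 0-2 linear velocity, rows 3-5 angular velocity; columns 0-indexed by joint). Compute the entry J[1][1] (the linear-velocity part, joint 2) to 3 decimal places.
4.330

axis z_1 = (0.0000,0.0000,1.0000); lever o_n−o_1 = (4.3301,-2.5000,5.0000)
cross product → J_v[:, 1] = (2.5000,4.3301,-0.0000)
J_ω[:, 1] = z_1
entry J[1][1] = 4.3301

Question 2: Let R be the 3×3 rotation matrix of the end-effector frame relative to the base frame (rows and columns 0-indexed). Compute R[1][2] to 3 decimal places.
End-effector z-axis (col 2 of R) = (0.8660,0.5000,0.0000)
R[1][2] = 0.5000

0.500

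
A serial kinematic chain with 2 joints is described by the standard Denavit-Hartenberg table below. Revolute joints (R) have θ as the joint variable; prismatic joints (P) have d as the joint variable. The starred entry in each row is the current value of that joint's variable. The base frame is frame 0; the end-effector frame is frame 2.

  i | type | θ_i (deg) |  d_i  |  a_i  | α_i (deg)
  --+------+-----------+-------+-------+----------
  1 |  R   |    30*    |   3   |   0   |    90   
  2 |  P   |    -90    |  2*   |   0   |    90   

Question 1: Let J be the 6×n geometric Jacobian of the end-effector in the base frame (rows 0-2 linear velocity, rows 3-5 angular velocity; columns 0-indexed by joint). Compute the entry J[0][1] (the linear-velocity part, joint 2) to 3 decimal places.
0.500

prismatic axis z_1 = (0.5000,-0.8660,0.0000)
J_v[:, 1] = z_1; J_ω[:, 1] = (0,0,0)
entry J[0][1] = 0.5000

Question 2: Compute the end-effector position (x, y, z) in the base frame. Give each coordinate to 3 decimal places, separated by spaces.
1.000 -1.732 3.000

after link 1: o_1 = (0.0000, 0.0000, 3.0000)
after link 2: o_2 = (1.0000, -1.7321, 3.0000)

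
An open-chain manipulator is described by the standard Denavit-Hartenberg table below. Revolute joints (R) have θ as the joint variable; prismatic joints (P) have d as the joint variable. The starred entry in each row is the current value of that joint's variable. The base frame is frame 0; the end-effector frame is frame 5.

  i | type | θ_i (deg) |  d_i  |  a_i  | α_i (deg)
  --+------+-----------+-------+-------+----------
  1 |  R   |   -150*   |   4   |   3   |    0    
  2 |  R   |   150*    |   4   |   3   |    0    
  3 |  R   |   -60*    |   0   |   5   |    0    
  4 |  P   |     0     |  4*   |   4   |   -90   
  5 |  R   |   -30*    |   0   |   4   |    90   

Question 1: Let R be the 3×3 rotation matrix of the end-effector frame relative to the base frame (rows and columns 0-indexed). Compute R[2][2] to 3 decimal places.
End-effector z-axis (col 2 of R) = (-0.2500,0.4330,0.8660)
R[2][2] = 0.8660

0.866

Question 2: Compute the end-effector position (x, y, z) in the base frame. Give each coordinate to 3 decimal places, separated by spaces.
after link 1: o_1 = (-2.5981, -1.5000, 4.0000)
after link 2: o_2 = (0.4019, -1.5000, 8.0000)
after link 3: o_3 = (2.9019, -5.8301, 8.0000)
after link 4: o_4 = (4.9019, -9.2942, 12.0000)
after link 5: o_5 = (6.6340, -12.2942, 14.0000)

6.634 -12.294 14.000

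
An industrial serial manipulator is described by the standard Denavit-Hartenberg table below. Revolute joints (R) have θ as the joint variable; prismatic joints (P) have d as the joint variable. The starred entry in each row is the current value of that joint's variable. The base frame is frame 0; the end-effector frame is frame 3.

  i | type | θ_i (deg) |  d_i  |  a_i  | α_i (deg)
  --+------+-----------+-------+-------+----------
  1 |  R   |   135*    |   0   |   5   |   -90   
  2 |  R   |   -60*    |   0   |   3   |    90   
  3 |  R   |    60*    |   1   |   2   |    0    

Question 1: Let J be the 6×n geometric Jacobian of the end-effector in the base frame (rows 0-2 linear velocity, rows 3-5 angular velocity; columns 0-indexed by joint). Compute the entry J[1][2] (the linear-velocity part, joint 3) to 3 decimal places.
-1.319

axis z_2 = (0.6124,-0.6124,0.5000); lever o_n−o_2 = (-0.9659,-1.4836,1.3660)
cross product → J_v[:, 2] = (-0.0947,-1.3195,-1.5000)
J_ω[:, 2] = z_2
entry J[1][2] = -1.3195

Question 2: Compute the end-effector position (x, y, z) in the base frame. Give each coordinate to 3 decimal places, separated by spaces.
after link 1: o_1 = (-3.5355, 3.5355, 0.0000)
after link 2: o_2 = (-4.5962, 4.5962, 2.5981)
after link 3: o_3 = (-5.5621, 3.1126, 3.9641)

-5.562 3.113 3.964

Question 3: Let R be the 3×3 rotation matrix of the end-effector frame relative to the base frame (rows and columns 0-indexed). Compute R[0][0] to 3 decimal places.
-0.789

End-effector x-axis (col 0 of R) = (-0.7891,-0.4356,0.4330)
R[0][0] = -0.7891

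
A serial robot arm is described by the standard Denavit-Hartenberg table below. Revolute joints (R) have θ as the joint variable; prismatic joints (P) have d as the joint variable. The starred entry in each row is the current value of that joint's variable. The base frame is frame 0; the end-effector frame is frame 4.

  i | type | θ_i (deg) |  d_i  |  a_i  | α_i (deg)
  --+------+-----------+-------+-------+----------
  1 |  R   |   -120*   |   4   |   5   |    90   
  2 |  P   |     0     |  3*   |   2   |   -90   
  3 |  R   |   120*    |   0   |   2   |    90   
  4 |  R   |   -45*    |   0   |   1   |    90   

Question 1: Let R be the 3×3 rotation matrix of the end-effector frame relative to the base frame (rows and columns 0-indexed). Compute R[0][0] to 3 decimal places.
End-effector x-axis (col 0 of R) = (0.7071,-0.0000,-0.7071)
R[0][0] = 0.7071

0.707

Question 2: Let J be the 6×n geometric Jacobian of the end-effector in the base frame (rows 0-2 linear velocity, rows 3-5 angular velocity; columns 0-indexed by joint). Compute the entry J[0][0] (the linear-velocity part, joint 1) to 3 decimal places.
4.562

axis z_0 = ẑ; lever o_n−o_0 = (-3.3910,-4.5622,3.2929)
cross product → J_v[:, 0] = (4.5622,-3.3910,0.0000)
J_ω[:, 0] = z_0
entry J[0][0] = 4.5622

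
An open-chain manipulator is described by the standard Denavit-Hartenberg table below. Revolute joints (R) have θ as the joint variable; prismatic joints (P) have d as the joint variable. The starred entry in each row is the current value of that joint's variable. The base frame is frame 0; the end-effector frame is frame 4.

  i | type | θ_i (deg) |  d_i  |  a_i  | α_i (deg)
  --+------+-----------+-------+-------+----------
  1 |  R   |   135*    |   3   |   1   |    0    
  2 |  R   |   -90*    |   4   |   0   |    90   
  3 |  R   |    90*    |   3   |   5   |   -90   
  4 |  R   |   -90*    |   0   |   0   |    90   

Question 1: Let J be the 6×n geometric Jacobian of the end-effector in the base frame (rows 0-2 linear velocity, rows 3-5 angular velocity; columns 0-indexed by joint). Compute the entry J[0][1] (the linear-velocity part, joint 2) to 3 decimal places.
axis z_1 = (0.0000,0.0000,1.0000); lever o_n−o_1 = (2.1213,-2.1213,9.0000)
cross product → J_v[:, 1] = (2.1213,2.1213,-0.0000)
J_ω[:, 1] = z_1
entry J[0][1] = 2.1213

2.121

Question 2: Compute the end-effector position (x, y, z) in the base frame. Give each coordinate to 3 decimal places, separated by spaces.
1.414 -1.414 12.000

after link 1: o_1 = (-0.7071, 0.7071, 3.0000)
after link 2: o_2 = (-0.7071, 0.7071, 7.0000)
after link 3: o_3 = (1.4142, -1.4142, 12.0000)
after link 4: o_4 = (1.4142, -1.4142, 12.0000)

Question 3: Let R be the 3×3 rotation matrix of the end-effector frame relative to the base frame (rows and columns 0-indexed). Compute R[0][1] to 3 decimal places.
End-effector y-axis (col 1 of R) = (-0.7071,-0.7071,0.0000)
R[0][1] = -0.7071

-0.707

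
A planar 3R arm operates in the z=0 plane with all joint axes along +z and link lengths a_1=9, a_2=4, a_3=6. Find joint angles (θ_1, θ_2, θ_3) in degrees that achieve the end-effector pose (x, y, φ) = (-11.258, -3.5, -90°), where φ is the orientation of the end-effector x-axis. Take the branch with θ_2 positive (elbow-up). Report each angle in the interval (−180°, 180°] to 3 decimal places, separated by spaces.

wrist centre = target − a_3·(cos φ, sin φ) = (-11.2580, 2.5000)
cos θ_2 = (132.9926−9²−4²)/(2·9·4) = 0.4999; θ_2 = 60.0068° (elbow-up)
β = atan2(2.5000,-11.2580) = 167.4798°; ψ = atan2(3.4643,10.9996) = 17.4819°
θ_1 = β − ψ = 149.9979°
θ_3 = φ − θ_1 − θ_2 = 59.9953° (wrapped to (-180°,180°])

149.998 60.007 59.995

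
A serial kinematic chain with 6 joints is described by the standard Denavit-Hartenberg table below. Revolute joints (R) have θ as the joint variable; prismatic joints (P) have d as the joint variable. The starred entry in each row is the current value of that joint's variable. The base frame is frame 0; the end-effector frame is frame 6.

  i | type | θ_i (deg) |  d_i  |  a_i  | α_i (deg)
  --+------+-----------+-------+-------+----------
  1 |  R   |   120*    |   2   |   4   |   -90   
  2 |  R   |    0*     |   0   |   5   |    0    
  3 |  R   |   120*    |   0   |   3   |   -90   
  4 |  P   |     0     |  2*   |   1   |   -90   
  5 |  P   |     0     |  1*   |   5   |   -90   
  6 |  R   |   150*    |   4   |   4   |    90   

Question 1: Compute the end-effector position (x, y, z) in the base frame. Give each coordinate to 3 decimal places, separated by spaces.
after link 1: o_1 = (-2.0000, 3.4641, 2.0000)
after link 2: o_2 = (-4.5000, 7.7942, 2.0000)
after link 3: o_3 = (-3.7500, 6.4952, -0.5981)
after link 4: o_4 = (-2.6340, 4.5622, -0.4641)
after link 5: o_5 = (-0.5179, 2.8971, -4.7942)
after link 6: o_6 = (-4.8481, 6.3971, -3.7942)

-4.848 6.397 -3.794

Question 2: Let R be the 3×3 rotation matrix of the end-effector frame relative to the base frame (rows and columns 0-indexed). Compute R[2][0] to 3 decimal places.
0.750

End-effector x-axis (col 0 of R) = (-0.6495,0.1250,0.7500)
R[2][0] = 0.7500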